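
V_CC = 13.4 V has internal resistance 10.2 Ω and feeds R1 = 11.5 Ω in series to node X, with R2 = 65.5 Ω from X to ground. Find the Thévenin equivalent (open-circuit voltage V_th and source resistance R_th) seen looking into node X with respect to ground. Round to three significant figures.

V_th ≈ 10.1 V, R_th ≈ 16.3 Ω

R1' = 10.2 + 11.5 = 21.70 Ω (source resistance + R1).
Open-circuit (no load on X): V_th = V_CC · R2/(R1' + R2) = 13.4 × 65.5/(21.70 + 65.5) = 10.07 V.
With V_CC suppressed (replaced by a short), R_th = R1' ‖ R2 = (21.70 × 65.5)/(21.70 + 65.5) = 16.30 Ω.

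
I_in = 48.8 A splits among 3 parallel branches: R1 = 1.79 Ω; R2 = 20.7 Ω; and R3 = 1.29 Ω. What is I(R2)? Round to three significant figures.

ΣG = 1/1.79 + 1/20.7 + 1/1.29 = 1.382.
By the current-divider rule, I = I_in · G_k/ΣG = 48.8 × 0.03495 = 1.706 A.

I ≈ 1.71 A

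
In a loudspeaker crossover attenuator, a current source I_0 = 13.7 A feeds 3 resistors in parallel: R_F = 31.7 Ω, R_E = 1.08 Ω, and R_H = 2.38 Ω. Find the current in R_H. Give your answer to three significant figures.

ΣG = 1/31.7 + 1/1.08 + 1/2.38 = 1.378.
By the current-divider rule, I = I_0 · G_k/ΣG = 13.7 × 0.3050 = 4.178 A.

I ≈ 4.18 A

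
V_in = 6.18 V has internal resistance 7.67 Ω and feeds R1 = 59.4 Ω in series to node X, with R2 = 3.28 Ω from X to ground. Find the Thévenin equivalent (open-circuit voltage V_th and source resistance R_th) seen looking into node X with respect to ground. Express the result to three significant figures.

R1' = 7.67 + 59.4 = 67.07 Ω (source resistance + R1).
With X open, the divider is unloaded: V_th = 6.18 × 3.28/70.35 = 0.2881 V.
Zeroing V_in shorts the top of R1' to ground, so R_th = R1' ‖ R2 = 3.127 Ω.

V_th ≈ 0.288 V, R_th ≈ 3.13 Ω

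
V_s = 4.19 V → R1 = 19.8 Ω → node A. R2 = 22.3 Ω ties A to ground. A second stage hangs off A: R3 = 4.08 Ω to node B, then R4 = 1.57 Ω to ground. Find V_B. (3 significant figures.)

V_B ≈ 0.216 V

Looking into the second stage from A: R3 + R4 = 5.650 Ω appears in parallel with R2.
R2 ‖ (R3+R4) = 4.508 Ω.
V_A = 4.19 × 4.508/(19.8 + 4.508) = 0.7770 V.
V_B = V_A × 0.2779 = 0.2159 V.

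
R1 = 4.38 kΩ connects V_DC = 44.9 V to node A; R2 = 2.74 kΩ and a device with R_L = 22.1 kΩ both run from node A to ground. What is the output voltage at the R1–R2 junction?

V_out ≈ 16.1 V

First combine the lower leg with the load: R2 ‖ R_L = 2.438 kΩ.
Now apply the divider: V_out = 44.9 × 0.3576 = 16.05 V.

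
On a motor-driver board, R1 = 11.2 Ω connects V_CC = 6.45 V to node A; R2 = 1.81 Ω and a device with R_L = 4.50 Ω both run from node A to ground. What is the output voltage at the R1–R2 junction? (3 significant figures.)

The load sits in parallel with R2, giving an effective lower resistance R2' = R2·R_L/(R2+R_L) = 1.291 Ω.
Now apply the divider: V_out = 6.45 × 0.1033 = 0.6665 V.

V_out ≈ 0.667 V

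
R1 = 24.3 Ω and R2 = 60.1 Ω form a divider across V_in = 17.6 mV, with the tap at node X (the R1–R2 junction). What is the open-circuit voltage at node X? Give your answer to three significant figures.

V_th ≈ 12.5 mV

Open-circuit (no load on X): V_th = V_in · R2/(R1 + R2) = 17.6 × 60.1/(24.30 + 60.1) = 12.53 mV.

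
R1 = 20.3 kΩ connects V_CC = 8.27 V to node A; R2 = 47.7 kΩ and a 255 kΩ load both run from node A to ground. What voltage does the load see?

R2 ‖ R_L = (47.7 × 255)/(47.7 + 255) = 40.18 kΩ.
Then V_out = V_CC · R2'/(R1 + R2') = 8.27 × 40.18/60.48 = 5.494 V.

V_out ≈ 5.49 V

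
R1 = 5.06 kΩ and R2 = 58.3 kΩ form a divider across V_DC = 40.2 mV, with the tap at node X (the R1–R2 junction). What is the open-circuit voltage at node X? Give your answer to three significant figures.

V_th ≈ 37.0 mV

V_th is the unloaded tap voltage: V_DC · R2/(R1+R2) = 40.2 × 0.9201 = 36.99 mV.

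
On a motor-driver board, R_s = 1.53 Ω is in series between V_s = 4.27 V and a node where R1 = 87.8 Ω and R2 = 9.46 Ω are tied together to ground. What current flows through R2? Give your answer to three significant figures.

I ≈ 0.383 A

Combine the parallel branches: R_p = (1/87.8 + 1/9.46)⁻¹ = 8.540 Ω.
V_A by voltage divider: V_A = 4.27 × 8.540/(1.53 + 8.540) = 3.621 V.
Branch current I = V_A/R2 = 3.621/9.46 = 0.3828 A.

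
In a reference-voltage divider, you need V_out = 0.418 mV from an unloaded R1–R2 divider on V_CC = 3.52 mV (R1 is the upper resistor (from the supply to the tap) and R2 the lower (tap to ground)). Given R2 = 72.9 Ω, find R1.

V_out/V_CC = R2/(R1+R2) = 0.1187.
So R1 = R2 · (V_CC/V_out − 1) = 72.9 × (3.52/0.418 − 1) = 72.9 × 7.421 = 541.0 Ω.

R1 ≈ 541 Ω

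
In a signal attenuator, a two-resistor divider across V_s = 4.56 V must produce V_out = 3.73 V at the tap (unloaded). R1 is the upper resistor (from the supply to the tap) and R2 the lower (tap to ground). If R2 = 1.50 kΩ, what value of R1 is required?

R1 ≈ 0.334 kΩ

The divider ratio is R2/(R1+R2) = 3.73/4.56 = 0.8180.
R1 = R2·(1/k − 1) = 1.50 × 0.2225 = 0.3338 kΩ.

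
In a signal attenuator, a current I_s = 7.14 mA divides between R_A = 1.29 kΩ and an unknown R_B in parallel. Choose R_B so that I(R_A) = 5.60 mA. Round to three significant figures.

In a two-way split, I_A/I_s = R_B/(R_A + R_B).
With f = 0.7843, R_B = R_A · f/(1−f) = 1.29 × 3.636 = 4.691 kΩ.

R_B ≈ 4.69 kΩ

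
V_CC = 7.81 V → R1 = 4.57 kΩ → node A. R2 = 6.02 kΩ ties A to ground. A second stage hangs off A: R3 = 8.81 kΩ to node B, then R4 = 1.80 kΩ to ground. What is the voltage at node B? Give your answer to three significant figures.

Node A sees R2 in parallel with the series input of stage 2, R3 + R4 = 10.61 kΩ.
Effective lower resistance at A: R2 ‖ 10.61 = 3.841 kΩ.
So V_A = 7.81 × 0.4566 = 3.566 V.
Stage 2 is unloaded, so V_B = V_A · R4/(R3+R4) = 3.566 × 1.80/10.61 = 0.6051 V.

V_B ≈ 0.605 V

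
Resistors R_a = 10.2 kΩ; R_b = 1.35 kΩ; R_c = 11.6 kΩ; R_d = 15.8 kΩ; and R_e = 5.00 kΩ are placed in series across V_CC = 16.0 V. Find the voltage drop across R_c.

Series total: ΣR = 10.2 + 1.35 + 11.6 + 15.8 + 5.00 = 43.95 kΩ.
V = V_CC · R/ΣR = 16.0 × 0.2639 = 4.223 V.

V ≈ 4.22 V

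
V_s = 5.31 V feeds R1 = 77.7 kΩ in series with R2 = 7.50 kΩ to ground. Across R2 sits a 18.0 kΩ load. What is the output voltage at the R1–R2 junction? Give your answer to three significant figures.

The load sits in parallel with R2, giving an effective lower resistance R2' = R2·R_L/(R2+R_L) = 5.294 kΩ.
Now apply the divider: V_out = 5.31 × 0.06379 = 0.3387 V.

V_out ≈ 0.339 V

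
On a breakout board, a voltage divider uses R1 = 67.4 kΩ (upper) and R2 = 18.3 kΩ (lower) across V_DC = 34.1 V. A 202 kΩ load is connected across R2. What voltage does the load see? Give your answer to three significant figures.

V_out ≈ 6.80 V

The load sits in parallel with R2, giving an effective lower resistance R2' = R2·R_L/(R2+R_L) = 16.78 kΩ.
Now apply the divider: V_out = 34.1 × 0.1993 = 6.797 V.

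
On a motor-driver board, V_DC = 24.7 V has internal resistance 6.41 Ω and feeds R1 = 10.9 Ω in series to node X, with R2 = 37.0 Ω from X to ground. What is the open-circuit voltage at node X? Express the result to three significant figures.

V_th ≈ 16.8 V

R1' = 6.41 + 10.9 = 17.31 Ω (source resistance + R1).
With X open, the divider is unloaded: V_th = 24.7 × 37.0/54.31 = 16.83 V.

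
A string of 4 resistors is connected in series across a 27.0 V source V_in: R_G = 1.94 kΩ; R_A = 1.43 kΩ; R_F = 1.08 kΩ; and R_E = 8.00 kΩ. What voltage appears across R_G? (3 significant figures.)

V ≈ 4.21 V

Series total: ΣR = 1.94 + 1.43 + 1.08 + 8.00 = 12.45 kΩ.
V = V_in · R/ΣR = 27.0 × 0.1558 = 4.207 V.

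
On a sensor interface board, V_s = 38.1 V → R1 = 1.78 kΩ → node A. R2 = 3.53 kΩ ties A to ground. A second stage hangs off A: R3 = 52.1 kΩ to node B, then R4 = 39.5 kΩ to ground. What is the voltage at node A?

V_A ≈ 25.0 V

The second stage (R3 + R4 = 91.60 kΩ) loads node A in parallel with R2.
R2 ‖ (R3+R4) = 3.399 kΩ.
So V_A = 38.1 × 0.6563 = 25.01 V.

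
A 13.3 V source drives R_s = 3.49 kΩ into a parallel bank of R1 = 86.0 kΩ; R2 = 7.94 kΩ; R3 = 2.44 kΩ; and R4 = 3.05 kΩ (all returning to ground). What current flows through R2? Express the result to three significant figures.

I ≈ 0.413 mA

Parallel bank: R_p = 1/(1/86.0 + 1/7.94 + 1/2.44 + 1/3.05) = 1.142 kΩ.
V_A = 13.3 × 1.142/4.632 = 3.280 V.
Branch current I = V_A/R2 = 3.280/7.94 = 0.4131 mA.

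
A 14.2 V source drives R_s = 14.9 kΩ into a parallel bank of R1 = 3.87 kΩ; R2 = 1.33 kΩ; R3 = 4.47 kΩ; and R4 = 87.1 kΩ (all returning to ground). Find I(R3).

I ≈ 0.162 mA

Equivalent of the parallel group: R_p = 0.8029 kΩ.
Node voltage V_A = V_CC · R_p/(R_s + R_p) = 14.2 × 0.05113 = 0.7261 V.
I(R3) = V_A / R3 = 0.7261/4.47 = 0.1624 mA.
(Equivalently: I_total = 0.9043 mA, then current-divider fraction G_k/ΣG = 0.1796.)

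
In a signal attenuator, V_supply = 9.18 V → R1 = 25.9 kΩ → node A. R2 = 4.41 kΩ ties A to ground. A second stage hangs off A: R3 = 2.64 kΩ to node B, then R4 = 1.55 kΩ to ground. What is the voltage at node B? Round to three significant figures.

Looking into the second stage from A: R3 + R4 = 4.190 kΩ appears in parallel with R2.
R2 ‖ (R3+R4) = 2.149 kΩ.
First divider: V_A = V_supply · 2.149/(25.9 + 2.149) = 0.7032 V.
Then the unloaded second divider: V_B = V_A × R4/(R3+R4) = 0.7032 × 0.3699 = 0.2601 V.

V_B ≈ 0.260 V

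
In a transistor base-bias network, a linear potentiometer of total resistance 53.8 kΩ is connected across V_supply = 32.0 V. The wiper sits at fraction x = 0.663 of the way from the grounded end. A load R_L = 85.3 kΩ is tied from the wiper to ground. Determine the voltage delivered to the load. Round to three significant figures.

Split the track: R_lower = x·R_p = 35.67 kΩ, R_upper = (1−x)·R_p = 18.13 kΩ.
R_L loads the lower segment: effective lower R = 25.15 kΩ.
Then V_out = V_supply · 25.15/(18.13 + 25.15) = 18.60 V.
(Unloaded: V_out = x·V_supply = 21.2 V.)

V_out ≈ 18.6 V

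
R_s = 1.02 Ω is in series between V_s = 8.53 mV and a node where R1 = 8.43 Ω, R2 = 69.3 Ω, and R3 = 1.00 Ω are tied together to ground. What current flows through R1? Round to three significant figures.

I ≈ 0.469 mA

Parallel bank: R_p = 1/(1/8.43 + 1/69.3 + 1/1.00) = 0.8826 Ω.
Node voltage V_A = V_s · R_p/(R_s + R_p) = 8.53 × 0.4639 = 3.957 mV.
Branch current I = V_A/R1 = 3.957/8.43 = 0.4694 mA.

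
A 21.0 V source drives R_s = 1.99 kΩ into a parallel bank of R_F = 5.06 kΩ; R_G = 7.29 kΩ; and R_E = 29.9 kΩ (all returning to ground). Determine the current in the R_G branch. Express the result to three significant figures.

I ≈ 1.66 mA

Equivalent of the parallel group: R_p = 2.716 kΩ.
V_A by voltage divider: V_A = 21.0 × 2.716/(1.99 + 2.716) = 12.12 V.
Branch current I = V_A/R_G = 12.12/7.29 = 1.662 mA.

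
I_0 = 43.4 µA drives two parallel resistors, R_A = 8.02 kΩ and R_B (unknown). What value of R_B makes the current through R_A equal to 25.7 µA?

R_B ≈ 11.6 kΩ

The fraction through R_A equals R_B/(R_A+R_B).
25.7/43.4 = R_B/(R_A + R_B) → R_B = R_A · (0.5922)/(1 − 0.5922) = 8.02 × 1.452 = 11.64 kΩ.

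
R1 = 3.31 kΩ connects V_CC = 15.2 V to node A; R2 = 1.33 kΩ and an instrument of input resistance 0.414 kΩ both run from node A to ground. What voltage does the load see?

First combine the lower leg with the load: R2 ‖ R_L = 0.3157 kΩ.
Voltage divider with the loaded lower leg: V_out = 15.2 × 0.3157/(3.31 + 0.3157) = 15.2 × 0.08708 = 1.324 V.

V_out ≈ 1.32 V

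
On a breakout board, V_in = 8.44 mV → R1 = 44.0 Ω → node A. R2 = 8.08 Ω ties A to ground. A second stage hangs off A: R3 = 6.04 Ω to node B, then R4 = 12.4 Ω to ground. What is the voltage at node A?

V_A ≈ 0.956 mV

The second stage (R3 + R4 = 18.44 Ω) loads node A in parallel with R2.
R2 ‖ (R3+R4) = 5.618 Ω.
First divider: V_A = V_in · 5.618/(44.0 + 5.618) = 0.9557 mV.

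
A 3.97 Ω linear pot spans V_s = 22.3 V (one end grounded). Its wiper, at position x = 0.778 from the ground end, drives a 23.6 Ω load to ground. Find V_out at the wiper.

The pot divides into 0.8813 Ω above the wiper and 3.089 Ω below.
Lower segment in parallel with the load: 3.089 ‖ 23.6 = 2.731 Ω.
Loaded-divider output: V_out = 22.3 × 0.7560 = 16.86 V.
(Unloaded: V_out = x·V_s = 17.3 V.)

V_out ≈ 16.9 V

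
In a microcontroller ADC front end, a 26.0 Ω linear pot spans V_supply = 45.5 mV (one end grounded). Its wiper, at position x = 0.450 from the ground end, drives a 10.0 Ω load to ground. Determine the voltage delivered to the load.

V_out ≈ 12.5 mV

The pot divides into 14.30 Ω above the wiper and 11.70 Ω below.
R_L loads the lower segment: effective lower R = 5.392 Ω.
Loaded-divider output: V_out = 45.5 × 0.2738 = 12.46 mV.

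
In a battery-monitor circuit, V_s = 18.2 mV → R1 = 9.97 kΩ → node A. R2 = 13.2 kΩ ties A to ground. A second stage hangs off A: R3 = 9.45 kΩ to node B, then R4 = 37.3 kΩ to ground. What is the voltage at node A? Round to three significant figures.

V_A ≈ 9.25 mV

Looking into the second stage from A: R3 + R4 = 46.75 kΩ appears in parallel with R2.
Effective lower resistance at A: R2 ‖ 46.75 = 10.29 kΩ.
First divider: V_A = V_s · 10.29/(9.97 + 10.29) = 9.245 mV.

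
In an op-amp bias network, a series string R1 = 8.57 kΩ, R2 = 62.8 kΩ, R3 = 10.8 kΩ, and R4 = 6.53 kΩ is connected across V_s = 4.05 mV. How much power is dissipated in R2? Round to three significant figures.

The common current is I = 4.05/88.70 = 0.04566 µA.
P = I²R = 0.002085 × 62.8 = 0.1309 nW.

P ≈ 0.131 nW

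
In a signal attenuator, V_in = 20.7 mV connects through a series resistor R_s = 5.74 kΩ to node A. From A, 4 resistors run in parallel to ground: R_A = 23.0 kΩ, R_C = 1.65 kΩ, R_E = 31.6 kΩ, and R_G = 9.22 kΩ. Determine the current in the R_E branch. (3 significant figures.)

Parallel bank: R_p = 1/(1/23.0 + 1/1.65 + 1/31.6 + 1/9.22) = 1.266 kΩ.
Node voltage V_A = V_in · R_p/(R_s + R_p) = 20.7 × 0.1807 = 3.741 mV.
Branch current I = V_A/R_E = 3.741/31.6 = 0.1184 µA.
(Check via current divider: I_total = 2.954 µA; share G_k/ΣG = 0.04008 → same result.)

I ≈ 0.118 µA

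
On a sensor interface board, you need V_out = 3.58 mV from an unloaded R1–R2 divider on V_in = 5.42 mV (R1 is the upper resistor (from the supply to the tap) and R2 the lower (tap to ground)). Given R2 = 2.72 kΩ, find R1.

R1 ≈ 1.40 kΩ

V_out/V_in = R2/(R1+R2) = 0.6605.
So R1 = R2 · (V_in/V_out − 1) = 2.72 × (5.42/3.58 − 1) = 2.72 × 0.5140 = 1.398 kΩ.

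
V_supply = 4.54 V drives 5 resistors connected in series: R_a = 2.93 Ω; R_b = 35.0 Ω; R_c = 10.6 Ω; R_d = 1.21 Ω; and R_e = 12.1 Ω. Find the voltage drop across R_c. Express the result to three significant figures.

V ≈ 0.778 V

ΣR = 2.93 + 35.0 + 10.6 + 1.21 + 12.1 = 61.84 Ω.
Voltage divider: V = V_supply · (10.60 / 61.84) = 4.54 × 0.1714 = 0.7782 V.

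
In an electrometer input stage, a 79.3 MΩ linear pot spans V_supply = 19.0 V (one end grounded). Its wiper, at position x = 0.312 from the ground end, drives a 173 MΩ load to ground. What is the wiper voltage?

V_out ≈ 5.40 V

Split the track: R_lower = x·R_p = 24.74 MΩ, R_upper = (1−x)·R_p = 54.56 MΩ.
(x·R_p) ‖ R_L = 21.65 MΩ.
Loaded-divider output: V_out = 19.0 × 0.2841 = 5.397 V.
(Unloaded: V_out = x·V_supply = 5.93 V.)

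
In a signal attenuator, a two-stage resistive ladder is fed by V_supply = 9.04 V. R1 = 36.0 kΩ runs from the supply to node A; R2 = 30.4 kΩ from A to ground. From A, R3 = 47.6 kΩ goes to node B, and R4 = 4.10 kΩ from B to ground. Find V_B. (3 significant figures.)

Node A sees R2 in parallel with the series input of stage 2, R3 + R4 = 51.70 kΩ.
R2 ‖ (R3+R4) = 19.14 kΩ.
So V_A = 9.04 × 0.3472 = 3.138 V.
Then the unloaded second divider: V_B = V_A × R4/(R3+R4) = 3.138 × 0.07930 = 0.2489 V.

V_B ≈ 0.249 V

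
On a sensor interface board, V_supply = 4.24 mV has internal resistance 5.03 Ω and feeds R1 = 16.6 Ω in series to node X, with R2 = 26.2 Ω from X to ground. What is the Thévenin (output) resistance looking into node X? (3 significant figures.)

R1' = 5.03 + 16.6 = 21.63 Ω (source resistance + R1).
Looking into X with the source shorted: R_th = R1'·R2/(R1'+R2) = 21.63 × 26.2/47.83 = 11.85 Ω.

R_th ≈ 11.8 Ω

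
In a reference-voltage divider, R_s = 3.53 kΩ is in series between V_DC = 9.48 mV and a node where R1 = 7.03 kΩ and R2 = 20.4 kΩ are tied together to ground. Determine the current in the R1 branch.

I ≈ 0.805 µA

Parallel bank: R_p = 1/(1/7.03 + 1/20.4) = 5.228 kΩ.
V_A = 9.48 × 5.228/8.758 = 5.659 mV.
Branch current I = V_A/R1 = 5.659/7.03 = 0.8050 µA.
(Check via current divider: I_total = 1.082 µA; share G_k/ΣG = 0.7437 → same result.)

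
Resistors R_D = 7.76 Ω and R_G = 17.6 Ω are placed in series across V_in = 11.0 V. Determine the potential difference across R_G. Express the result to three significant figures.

Total series resistance ΣR = 7.76 + 17.6 = 25.36 Ω.
Voltage divider: V = V_in · (17.60 / 25.36) = 11.0 × 0.6940 = 7.634 V.

V ≈ 7.63 V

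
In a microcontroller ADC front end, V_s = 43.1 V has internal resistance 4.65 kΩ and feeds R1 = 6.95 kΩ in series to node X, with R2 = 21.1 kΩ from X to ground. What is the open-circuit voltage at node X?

R1' = 4.65 + 6.95 = 11.60 kΩ (source resistance + R1).
V_th is the unloaded tap voltage: V_s · R2/(R1'+R2) = 43.1 × 0.6453 = 27.81 V.

V_th ≈ 27.8 V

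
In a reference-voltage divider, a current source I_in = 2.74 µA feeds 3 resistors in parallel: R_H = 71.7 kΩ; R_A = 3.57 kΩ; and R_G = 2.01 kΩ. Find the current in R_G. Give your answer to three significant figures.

I ≈ 1.72 µA

Conductances: ΣG = 1/71.7 + 1/3.57 + 1/2.01 = 0.7916 (1/kΩ).
By the current-divider rule, I = I_in · G_k/ΣG = 2.74 × 0.6285 = 1.722 µA.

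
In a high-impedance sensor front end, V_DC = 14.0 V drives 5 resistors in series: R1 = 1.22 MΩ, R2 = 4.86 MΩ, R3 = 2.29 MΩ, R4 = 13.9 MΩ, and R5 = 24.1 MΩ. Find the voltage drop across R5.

Series total: ΣR = 1.22 + 4.86 + 2.29 + 13.9 + 24.1 = 46.37 MΩ.
V = V_DC · R/ΣR = 14.0 × 0.5197 = 7.276 V.

V ≈ 7.28 V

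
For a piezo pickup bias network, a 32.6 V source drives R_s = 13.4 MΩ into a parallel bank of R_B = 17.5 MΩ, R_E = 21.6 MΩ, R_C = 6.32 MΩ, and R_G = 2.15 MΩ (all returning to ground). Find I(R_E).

Combine the parallel branches: R_p = (1/17.5 + 1/21.6 + 1/6.32 + 1/2.15)⁻¹ = 1.376 MΩ.
V_A = 32.6 × 1.376/14.78 = 3.036 V.
I(R_E) = V_A / R_E = 3.036/21.6 = 0.1405 µA.
(Check via current divider: I_total = 2.206 µA; share G_k/ΣG = 0.06370 → same result.)

I ≈ 0.141 µA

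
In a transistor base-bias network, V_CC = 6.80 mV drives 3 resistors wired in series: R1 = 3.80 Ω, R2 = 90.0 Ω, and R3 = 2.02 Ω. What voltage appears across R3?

V ≈ 0.143 mV

Total series resistance ΣR = 3.80 + 90.0 + 2.02 = 95.82 Ω.
By the voltage-divider rule, V = 6.80 × 2.020/95.82 = 0.1434 mV.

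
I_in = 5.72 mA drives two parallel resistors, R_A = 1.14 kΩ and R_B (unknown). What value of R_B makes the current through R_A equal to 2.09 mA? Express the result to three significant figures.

R_B ≈ 0.656 kΩ

In a two-way split, I_A/I_in = R_B/(R_A + R_B).
2.09/5.72 = R_B/(R_A + R_B) → R_B = R_A · (0.3654)/(1 − 0.3654) = 1.14 × 0.5758 = 0.6564 kΩ.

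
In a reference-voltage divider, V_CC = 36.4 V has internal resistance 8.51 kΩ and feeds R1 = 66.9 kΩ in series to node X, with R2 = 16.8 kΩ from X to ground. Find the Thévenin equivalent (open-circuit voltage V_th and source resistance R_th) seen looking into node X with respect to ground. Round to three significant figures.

V_th ≈ 6.63 V, R_th ≈ 13.7 kΩ

R1' = 8.51 + 66.9 = 75.41 kΩ (source resistance + R1).
With X open, the divider is unloaded: V_th = 36.4 × 16.8/92.21 = 6.632 V.
With V_CC suppressed (replaced by a short), R_th = R1' ‖ R2 = (75.41 × 16.8)/(75.41 + 16.8) = 13.74 kΩ.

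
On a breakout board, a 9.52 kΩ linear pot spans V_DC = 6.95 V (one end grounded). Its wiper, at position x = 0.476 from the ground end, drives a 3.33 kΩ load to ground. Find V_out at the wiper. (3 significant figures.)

V_out ≈ 1.93 V

Split the track: R_lower = x·R_p = 4.532 kΩ, R_upper = (1−x)·R_p = 4.988 kΩ.
R_L loads the lower segment: effective lower R = 1.919 kΩ.
Then V_out = V_DC · 1.919/(4.988 + 1.919) = 1.931 V.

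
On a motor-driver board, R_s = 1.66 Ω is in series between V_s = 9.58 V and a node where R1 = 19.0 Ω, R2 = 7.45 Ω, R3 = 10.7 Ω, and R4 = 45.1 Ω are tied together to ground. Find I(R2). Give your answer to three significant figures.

I ≈ 0.856 A

Parallel bank: R_p = 1/(1/19.0 + 1/7.45 + 1/10.7 + 1/45.1) = 3.306 Ω.
Node voltage V_A = V_s · R_p/(R_s + R_p) = 9.58 × 0.6657 = 6.378 V.
I(R2) = V_A / R2 = 6.378/7.45 = 0.8561 A.
(Check via current divider: I_total = 1.929 A; share G_k/ΣG = 0.4437 → same result.)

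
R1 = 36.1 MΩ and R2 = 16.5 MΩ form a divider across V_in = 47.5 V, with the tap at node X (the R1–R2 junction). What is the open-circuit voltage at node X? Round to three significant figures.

V_th is the unloaded tap voltage: V_in · R2/(R1+R2) = 47.5 × 0.3137 = 14.90 V.

V_th ≈ 14.9 V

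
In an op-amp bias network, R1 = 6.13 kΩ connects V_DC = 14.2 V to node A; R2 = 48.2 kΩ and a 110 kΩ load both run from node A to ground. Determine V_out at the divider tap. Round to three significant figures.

V_out ≈ 12.0 V

R2 ‖ R_L = (48.2 × 110)/(48.2 + 110) = 33.51 kΩ.
Voltage divider with the loaded lower leg: V_out = 14.2 × 33.51/(6.13 + 33.51) = 14.2 × 0.8454 = 12.00 V.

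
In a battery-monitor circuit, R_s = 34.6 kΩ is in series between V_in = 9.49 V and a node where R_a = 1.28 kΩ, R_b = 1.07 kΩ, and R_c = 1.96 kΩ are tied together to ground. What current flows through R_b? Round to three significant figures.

Combine the parallel branches: R_p = (1/1.28 + 1/1.07 + 1/1.96)⁻¹ = 0.4492 kΩ.
V_A by voltage divider: V_A = 9.49 × 0.4492/(34.6 + 0.4492) = 0.1216 V.
Branch current I = V_A/R_b = 0.1216/1.07 = 0.1137 mA.

I ≈ 0.114 mA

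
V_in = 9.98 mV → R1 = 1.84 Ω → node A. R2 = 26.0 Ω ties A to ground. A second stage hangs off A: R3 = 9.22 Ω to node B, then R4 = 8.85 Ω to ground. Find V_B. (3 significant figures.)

The second stage (R3 + R4 = 18.07 Ω) loads node A in parallel with R2.
R2 ‖ (R3+R4) = 10.66 Ω.
V_A = 9.98 × 10.66/(1.84 + 10.66) = 8.511 mV.
Stage 2 is unloaded, so V_B = V_A · R4/(R3+R4) = 8.511 × 8.85/18.07 = 4.168 mV.

V_B ≈ 4.17 mV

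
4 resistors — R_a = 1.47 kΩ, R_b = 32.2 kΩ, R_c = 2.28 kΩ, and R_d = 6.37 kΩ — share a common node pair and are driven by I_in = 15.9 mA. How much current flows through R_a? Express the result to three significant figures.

I ≈ 8.28 mA

Total conductance ΣG = 1/1.47 + 1/32.2 + 1/2.28 + 1/6.37 = 1.307 (units of 1/kΩ).
By the current-divider rule, I = I_in · G_k/ΣG = 15.9 × 0.5205 = 8.276 mA.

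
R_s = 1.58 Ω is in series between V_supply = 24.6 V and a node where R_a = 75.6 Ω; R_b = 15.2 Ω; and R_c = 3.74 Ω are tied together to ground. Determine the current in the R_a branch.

I ≈ 0.210 A

Equivalent of the parallel group: R_p = 2.887 Ω.
V_A by voltage divider: V_A = 24.6 × 2.887/(1.58 + 2.887) = 15.90 V.
Branch current I = V_A/R_a = 15.90/75.6 = 0.2103 A.
(Check via current divider: I_total = 5.507 A; share G_k/ΣG = 0.03819 → same result.)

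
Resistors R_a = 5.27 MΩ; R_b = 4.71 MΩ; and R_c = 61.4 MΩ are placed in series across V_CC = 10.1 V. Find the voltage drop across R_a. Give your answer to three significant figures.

V ≈ 0.746 V

Total series resistance ΣR = 5.27 + 4.71 + 61.4 = 71.38 MΩ.
Voltage divider: V = V_CC · (5.270 / 71.38) = 10.1 × 0.07383 = 0.7457 V.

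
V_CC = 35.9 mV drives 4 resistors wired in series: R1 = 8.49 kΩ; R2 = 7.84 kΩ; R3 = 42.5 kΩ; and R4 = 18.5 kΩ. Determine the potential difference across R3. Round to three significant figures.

V ≈ 19.7 mV

Series total: ΣR = 8.49 + 7.84 + 42.5 + 18.5 = 77.33 kΩ.
V = V_CC · R/ΣR = 35.9 × 0.5496 = 19.73 mV.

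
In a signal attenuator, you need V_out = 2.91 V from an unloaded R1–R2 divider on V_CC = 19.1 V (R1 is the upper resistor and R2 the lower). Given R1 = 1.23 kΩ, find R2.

V_out/V_CC = R2/(R1+R2) = 0.1524.
Rearranging, R2 = R1·k/(1−k) = 1.23 × 0.1797 = 0.2211 kΩ.

R2 ≈ 0.221 kΩ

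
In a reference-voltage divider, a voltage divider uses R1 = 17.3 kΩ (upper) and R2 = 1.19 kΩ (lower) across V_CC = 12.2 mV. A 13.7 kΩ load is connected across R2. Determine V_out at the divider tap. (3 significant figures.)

V_out ≈ 0.726 mV

R2 ‖ R_L = (1.19 × 13.7)/(1.19 + 13.7) = 1.095 kΩ.
Now apply the divider: V_out = 12.2 × 0.05952 = 0.7262 mV.
(Unloaded it would be 0.785 mV; the load pulls it down.)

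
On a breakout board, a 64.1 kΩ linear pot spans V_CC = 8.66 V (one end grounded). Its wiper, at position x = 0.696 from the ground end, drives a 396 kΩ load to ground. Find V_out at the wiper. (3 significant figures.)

V_out ≈ 5.83 V

Split the track: R_lower = x·R_p = 44.61 kΩ, R_upper = (1−x)·R_p = 19.49 kΩ.
Lower segment in parallel with the load: 44.61 ‖ 396 = 40.10 kΩ.
Loaded-divider output: V_out = 8.66 × 0.6730 = 5.828 V.
(Unloaded: V_out = x·V_CC = 6.03 V.)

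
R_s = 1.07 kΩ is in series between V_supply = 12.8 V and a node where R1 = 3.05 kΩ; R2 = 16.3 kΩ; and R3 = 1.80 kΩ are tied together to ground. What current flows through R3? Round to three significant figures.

Equivalent of the parallel group: R_p = 1.058 kΩ.
V_A by voltage divider: V_A = 12.8 × 1.058/(1.07 + 1.058) = 6.365 V.
Branch current I = V_A/R3 = 6.365/1.80 = 3.536 mA.
(Check via current divider: I_total = 6.014 mA; share G_k/ΣG = 0.5880 → same result.)

I ≈ 3.54 mA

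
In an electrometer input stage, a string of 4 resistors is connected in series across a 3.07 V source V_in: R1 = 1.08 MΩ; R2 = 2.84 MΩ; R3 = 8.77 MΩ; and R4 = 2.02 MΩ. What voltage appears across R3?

V ≈ 1.83 V

Series total: ΣR = 1.08 + 2.84 + 8.77 + 2.02 = 14.71 MΩ.
By the voltage-divider rule, V = 3.07 × 8.770/14.71 = 1.830 V.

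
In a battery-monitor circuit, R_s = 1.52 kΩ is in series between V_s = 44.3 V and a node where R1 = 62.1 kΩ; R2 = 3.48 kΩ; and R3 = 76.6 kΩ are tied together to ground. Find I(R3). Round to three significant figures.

Equivalent of the parallel group: R_p = 3.159 kΩ.
V_A by voltage divider: V_A = 44.3 × 3.159/(1.52 + 3.159) = 29.91 V.
Branch current I = V_A/R3 = 29.91/76.6 = 0.3905 mA.

I ≈ 0.390 mA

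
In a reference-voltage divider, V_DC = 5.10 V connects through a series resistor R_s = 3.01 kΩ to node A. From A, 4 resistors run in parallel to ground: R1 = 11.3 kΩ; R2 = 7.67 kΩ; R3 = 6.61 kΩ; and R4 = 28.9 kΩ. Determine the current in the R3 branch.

Combine the parallel branches: R_p = (1/11.3 + 1/7.67 + 1/6.61 + 1/28.9)⁻¹ = 2.471 kΩ.
Node voltage V_A = V_DC · R_p/(R_s + R_p) = 5.10 × 0.4508 = 2.299 V.
I(R3) = V_A / R3 = 2.299/6.61 = 0.3478 mA.

I ≈ 0.348 mA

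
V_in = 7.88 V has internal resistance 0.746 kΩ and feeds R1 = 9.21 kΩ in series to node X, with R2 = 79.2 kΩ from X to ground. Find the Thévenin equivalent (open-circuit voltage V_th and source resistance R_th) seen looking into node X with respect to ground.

V_th ≈ 7.00 V, R_th ≈ 8.84 kΩ

R1' = 0.746 + 9.21 = 9.956 kΩ (source resistance + R1).
V_th is the unloaded tap voltage: V_in · R2/(R1'+R2) = 7.88 × 0.8883 = 7.000 V.
With V_in suppressed (replaced by a short), R_th = R1' ‖ R2 = (9.956 × 79.2)/(9.956 + 79.2) = 8.844 kΩ.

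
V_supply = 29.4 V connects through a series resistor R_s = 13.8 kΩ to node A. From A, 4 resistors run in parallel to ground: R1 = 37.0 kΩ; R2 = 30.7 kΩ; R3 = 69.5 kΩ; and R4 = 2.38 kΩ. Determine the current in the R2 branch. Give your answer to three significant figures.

I ≈ 0.122 mA

Combine the parallel branches: R_p = (1/37.0 + 1/30.7 + 1/69.5 + 1/2.38)⁻¹ = 2.024 kΩ.
V_A by voltage divider: V_A = 29.4 × 2.024/(13.8 + 2.024) = 3.760 V.
I(R2) = V_A / R2 = 3.760/30.7 = 0.1225 mA.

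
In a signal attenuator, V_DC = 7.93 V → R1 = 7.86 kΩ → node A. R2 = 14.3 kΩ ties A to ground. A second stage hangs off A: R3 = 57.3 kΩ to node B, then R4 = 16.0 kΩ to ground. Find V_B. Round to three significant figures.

Looking into the second stage from A: R3 + R4 = 73.30 kΩ appears in parallel with R2.
Effective lower resistance at A: R2 ‖ 73.30 = 11.97 kΩ.
V_A = 7.93 × 11.97/(7.86 + 11.97) = 4.786 V.
Stage 2 is unloaded, so V_B = V_A · R4/(R3+R4) = 4.786 × 16.0/73.30 = 1.045 V.

V_B ≈ 1.04 V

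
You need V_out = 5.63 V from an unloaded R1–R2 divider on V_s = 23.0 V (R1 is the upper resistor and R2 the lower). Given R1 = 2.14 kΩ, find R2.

R2 ≈ 0.694 kΩ

V_out/V_s = R2/(R1+R2) = 0.2448.
R2 = R1 · 0.2448/(1 − 0.2448) = 0.6936 kΩ.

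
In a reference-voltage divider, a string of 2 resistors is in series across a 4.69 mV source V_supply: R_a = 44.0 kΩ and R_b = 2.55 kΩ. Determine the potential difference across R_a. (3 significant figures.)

ΣR = 44.0 + 2.55 = 46.55 kΩ.
By the voltage-divider rule, V = 4.69 × 44.00/46.55 = 4.433 mV.

V ≈ 4.43 mV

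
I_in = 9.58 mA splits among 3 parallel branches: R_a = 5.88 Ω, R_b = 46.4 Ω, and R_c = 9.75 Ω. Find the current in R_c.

I ≈ 3.34 mA

Conductances: ΣG = 1/5.88 + 1/46.4 + 1/9.75 = 0.2942 (1/Ω).
By the current-divider rule, I = I_in · G_k/ΣG = 9.58 × 0.3486 = 3.340 mA.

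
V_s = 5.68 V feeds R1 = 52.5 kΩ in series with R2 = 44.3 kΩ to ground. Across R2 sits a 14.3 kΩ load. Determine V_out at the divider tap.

R2 ‖ R_L = (44.3 × 14.3)/(44.3 + 14.3) = 10.81 kΩ.
Then V_out = V_s · R2'/(R1 + R2') = 5.68 × 10.81/63.31 = 0.9699 V.
(Unloaded it would be 2.60 V; the load pulls it down.)

V_out ≈ 0.970 V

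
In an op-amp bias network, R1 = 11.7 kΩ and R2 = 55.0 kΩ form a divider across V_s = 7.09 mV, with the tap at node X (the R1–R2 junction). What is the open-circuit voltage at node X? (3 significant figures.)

V_th ≈ 5.85 mV

V_th is the unloaded tap voltage: V_s · R2/(R1+R2) = 7.09 × 0.8246 = 5.846 mV.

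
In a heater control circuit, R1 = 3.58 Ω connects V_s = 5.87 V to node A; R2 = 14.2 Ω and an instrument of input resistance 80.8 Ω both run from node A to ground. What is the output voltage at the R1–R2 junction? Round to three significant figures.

The load sits in parallel with R2, giving an effective lower resistance R2' = R2·R_L/(R2+R_L) = 12.08 Ω.
Voltage divider with the loaded lower leg: V_out = 5.87 × 12.08/(3.58 + 12.08) = 5.87 × 0.7714 = 4.528 V.

V_out ≈ 4.53 V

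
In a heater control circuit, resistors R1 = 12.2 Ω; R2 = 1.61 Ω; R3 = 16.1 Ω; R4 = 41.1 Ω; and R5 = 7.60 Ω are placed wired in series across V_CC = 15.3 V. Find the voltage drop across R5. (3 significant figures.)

ΣR = 12.2 + 1.61 + 16.1 + 41.1 + 7.60 = 78.61 Ω.
V = V_CC · R/ΣR = 15.3 × 0.09668 = 1.479 V.

V ≈ 1.48 V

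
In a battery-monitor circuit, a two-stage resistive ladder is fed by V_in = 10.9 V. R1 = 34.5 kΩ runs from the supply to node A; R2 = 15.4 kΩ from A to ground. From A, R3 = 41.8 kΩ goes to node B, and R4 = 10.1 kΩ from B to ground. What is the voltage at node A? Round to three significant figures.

V_A ≈ 2.79 V

Node A sees R2 in parallel with the series input of stage 2, R3 + R4 = 51.90 kΩ.
Effective lower resistance at A: R2 ‖ 51.90 = 11.88 kΩ.
So V_A = 10.9 × 0.2561 = 2.791 V.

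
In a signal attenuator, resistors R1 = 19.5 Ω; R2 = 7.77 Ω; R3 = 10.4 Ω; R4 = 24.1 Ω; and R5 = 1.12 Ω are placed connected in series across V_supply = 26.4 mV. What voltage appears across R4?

V ≈ 10.1 mV

Series total: ΣR = 19.5 + 7.77 + 10.4 + 24.1 + 1.12 = 62.89 Ω.
By the voltage-divider rule, V = 26.4 × 24.10/62.89 = 10.12 mV.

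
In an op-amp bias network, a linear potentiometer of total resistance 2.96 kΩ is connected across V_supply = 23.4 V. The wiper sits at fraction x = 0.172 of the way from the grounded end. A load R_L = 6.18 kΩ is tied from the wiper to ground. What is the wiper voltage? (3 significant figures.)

Lower segment x·R_p = 0.5091 kΩ; upper segment (1−x)·R_p = 2.451 kΩ.
(x·R_p) ‖ R_L = 0.4704 kΩ.
Loaded-divider output: V_out = 23.4 × 0.1610 = 3.768 V.

V_out ≈ 3.77 V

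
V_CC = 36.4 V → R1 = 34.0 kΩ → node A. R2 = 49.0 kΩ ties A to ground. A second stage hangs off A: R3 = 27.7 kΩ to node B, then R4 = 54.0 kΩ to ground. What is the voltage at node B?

Node A sees R2 in parallel with the series input of stage 2, R3 + R4 = 81.70 kΩ.
Effective lower resistance at A: R2 ‖ 81.70 = 30.63 kΩ.
So V_A = 36.4 × 0.4739 = 17.25 V.
V_B = V_A × 0.6610 = 11.40 V.

V_B ≈ 11.4 V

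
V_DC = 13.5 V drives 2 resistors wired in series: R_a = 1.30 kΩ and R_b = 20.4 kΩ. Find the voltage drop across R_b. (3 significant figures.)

Series total: ΣR = 1.30 + 20.4 = 21.70 kΩ.
V = V_DC · R/ΣR = 13.5 × 0.9401 = 12.69 V.

V ≈ 12.7 V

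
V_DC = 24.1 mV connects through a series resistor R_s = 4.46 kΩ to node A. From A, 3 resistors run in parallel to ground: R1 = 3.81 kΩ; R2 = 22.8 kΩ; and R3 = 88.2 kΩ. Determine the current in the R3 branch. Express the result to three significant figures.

Parallel bank: R_p = 1/(1/3.81 + 1/22.8 + 1/88.2) = 3.148 kΩ.
V_A by voltage divider: V_A = 24.1 × 3.148/(4.46 + 3.148) = 9.972 mV.
Branch current I = V_A/R3 = 9.972/88.2 = 0.1131 µA.

I ≈ 0.113 µA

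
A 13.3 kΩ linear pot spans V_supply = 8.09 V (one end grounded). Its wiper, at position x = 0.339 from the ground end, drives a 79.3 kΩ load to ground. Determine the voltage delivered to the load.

V_out ≈ 2.64 V

The pot divides into 8.791 kΩ above the wiper and 4.509 kΩ below.
R_L loads the lower segment: effective lower R = 4.266 kΩ.
Then V_out = V_supply · 4.266/(8.791 + 4.266) = 2.643 V.
(Unloaded: V_out = x·V_supply = 2.74 V.)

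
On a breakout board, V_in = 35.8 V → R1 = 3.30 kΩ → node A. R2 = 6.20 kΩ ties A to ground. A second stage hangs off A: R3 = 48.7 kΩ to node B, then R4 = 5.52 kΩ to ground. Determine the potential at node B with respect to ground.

V_B ≈ 2.29 V

The second stage (R3 + R4 = 54.22 kΩ) loads node A in parallel with R2.
R2 ‖ (R3+R4) = 5.564 kΩ.
So V_A = 35.8 × 0.6277 = 22.47 V.
Stage 2 is unloaded, so V_B = V_A · R4/(R3+R4) = 22.47 × 5.52/54.22 = 2.288 V.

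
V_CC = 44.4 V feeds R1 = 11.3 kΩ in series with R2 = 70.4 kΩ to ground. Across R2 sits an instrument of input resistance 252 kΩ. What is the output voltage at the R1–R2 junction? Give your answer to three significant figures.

V_out ≈ 36.8 V

R2 ‖ R_L = (70.4 × 252)/(70.4 + 252) = 55.03 kΩ.
Now apply the divider: V_out = 44.4 × 0.8296 = 36.84 V.
(Unloaded it would be 38.3 V; the load pulls it down.)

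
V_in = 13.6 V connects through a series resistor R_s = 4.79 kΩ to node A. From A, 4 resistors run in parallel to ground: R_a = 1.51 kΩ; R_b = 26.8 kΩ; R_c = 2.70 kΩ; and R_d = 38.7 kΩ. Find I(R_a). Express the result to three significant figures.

Equivalent of the parallel group: R_p = 0.9126 kΩ.
V_A by voltage divider: V_A = 13.6 × 0.9126/(4.79 + 0.9126) = 2.176 V.
Branch current I = V_A/R_a = 2.176/1.51 = 1.441 mA.

I ≈ 1.44 mA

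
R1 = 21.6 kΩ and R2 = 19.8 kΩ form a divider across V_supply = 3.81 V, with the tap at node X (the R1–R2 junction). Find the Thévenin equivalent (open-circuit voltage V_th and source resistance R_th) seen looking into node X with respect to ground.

V_th ≈ 1.82 V, R_th ≈ 10.3 kΩ

Open-circuit (no load on X): V_th = V_supply · R2/(R1 + R2) = 3.81 × 19.8/(21.60 + 19.8) = 1.822 V.
With V_supply suppressed (replaced by a short), R_th = R1 ‖ R2 = (21.60 × 19.8)/(21.60 + 19.8) = 10.33 kΩ.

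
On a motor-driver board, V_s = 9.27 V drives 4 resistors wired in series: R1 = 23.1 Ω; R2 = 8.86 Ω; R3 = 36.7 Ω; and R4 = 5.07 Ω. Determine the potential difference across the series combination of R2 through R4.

V ≈ 6.37 V

Series total: ΣR = 23.1 + 8.86 + 36.7 + 5.07 = 73.73 Ω.
R_{R2..R4} = 8.86 + 36.7 + 5.07 = 50.63 Ω.
Voltage divider: V = V_s · (50.63 / 73.73) = 9.27 × 0.6867 = 6.366 V.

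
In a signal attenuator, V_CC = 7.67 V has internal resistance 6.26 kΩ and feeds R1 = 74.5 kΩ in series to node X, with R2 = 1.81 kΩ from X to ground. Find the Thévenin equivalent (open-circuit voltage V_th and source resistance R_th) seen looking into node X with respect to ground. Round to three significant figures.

R1' = 6.26 + 74.5 = 80.76 kΩ (source resistance + R1).
With X open, the divider is unloaded: V_th = 7.67 × 1.81/82.57 = 0.1681 V.
Looking into X with the source shorted: R_th = R1'·R2/(R1'+R2) = 80.76 × 1.81/82.57 = 1.770 kΩ.

V_th ≈ 0.168 V, R_th ≈ 1.77 kΩ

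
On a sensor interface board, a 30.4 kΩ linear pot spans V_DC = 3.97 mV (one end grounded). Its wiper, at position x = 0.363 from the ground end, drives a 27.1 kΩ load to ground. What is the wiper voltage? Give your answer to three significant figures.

Split the track: R_lower = x·R_p = 11.04 kΩ, R_upper = (1−x)·R_p = 19.36 kΩ.
Lower segment in parallel with the load: 11.04 ‖ 27.1 = 7.842 kΩ.
V_out = 3.97 × 7.842/(19.36 + 7.842) = 1.144 mV.

V_out ≈ 1.14 mV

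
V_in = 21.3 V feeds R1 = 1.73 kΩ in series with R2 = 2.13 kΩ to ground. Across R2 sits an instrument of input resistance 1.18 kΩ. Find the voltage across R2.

R2 ‖ R_L = (2.13 × 1.18)/(2.13 + 1.18) = 0.7593 kΩ.
Now apply the divider: V_out = 21.3 × 0.3050 = 6.497 V.
(Unloaded it would be 11.8 V; the load pulls it down.)

V_out ≈ 6.50 V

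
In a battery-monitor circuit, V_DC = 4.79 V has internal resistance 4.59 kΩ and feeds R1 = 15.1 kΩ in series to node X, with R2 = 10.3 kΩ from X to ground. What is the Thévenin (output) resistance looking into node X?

R1' = 4.59 + 15.1 = 19.69 kΩ (source resistance + R1).
Looking into X with the source shorted: R_th = R1'·R2/(R1'+R2) = 19.69 × 10.3/29.99 = 6.762 kΩ.

R_th ≈ 6.76 kΩ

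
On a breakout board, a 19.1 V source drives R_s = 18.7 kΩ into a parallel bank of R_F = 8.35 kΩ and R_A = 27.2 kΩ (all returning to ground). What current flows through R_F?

I ≈ 0.582 mA

Parallel bank: R_p = 1/(1/8.35 + 1/27.2) = 6.389 kΩ.
V_A by voltage divider: V_A = 19.1 × 6.389/(18.7 + 6.389) = 4.864 V.
Branch current I = V_A/R_F = 4.864/8.35 = 0.5825 mA.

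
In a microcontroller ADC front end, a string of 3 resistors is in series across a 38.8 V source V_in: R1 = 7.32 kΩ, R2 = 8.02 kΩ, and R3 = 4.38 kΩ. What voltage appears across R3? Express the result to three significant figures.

V ≈ 8.62 V

ΣR = 7.32 + 8.02 + 4.38 = 19.72 kΩ.
V = V_in · R/ΣR = 38.8 × 0.2221 = 8.618 V.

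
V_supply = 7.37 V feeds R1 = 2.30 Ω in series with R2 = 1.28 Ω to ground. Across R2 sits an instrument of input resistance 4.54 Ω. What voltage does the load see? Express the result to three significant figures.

The load sits in parallel with R2, giving an effective lower resistance R2' = R2·R_L/(R2+R_L) = 0.9985 Ω.
Now apply the divider: V_out = 7.37 × 0.3027 = 2.231 V.
(Unloaded it would be 2.64 V; the load pulls it down.)

V_out ≈ 2.23 V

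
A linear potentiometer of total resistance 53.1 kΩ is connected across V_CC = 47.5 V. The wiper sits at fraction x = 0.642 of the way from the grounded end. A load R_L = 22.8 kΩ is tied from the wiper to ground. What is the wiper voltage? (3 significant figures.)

V_out ≈ 19.9 V

The pot divides into 19.01 kΩ above the wiper and 34.09 kΩ below.
(x·R_p) ‖ R_L = 13.66 kΩ.
Loaded-divider output: V_out = 47.5 × 0.4182 = 19.86 V.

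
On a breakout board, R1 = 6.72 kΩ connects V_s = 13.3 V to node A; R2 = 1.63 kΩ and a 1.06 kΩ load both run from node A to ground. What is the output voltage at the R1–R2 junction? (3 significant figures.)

V_out ≈ 1.16 V

First combine the lower leg with the load: R2 ‖ R_L = 0.6423 kΩ.
Then V_out = V_s · R2'/(R1 + R2') = 13.3 × 0.6423/7.362 = 1.160 V.
(Unloaded it would be 2.60 V; the load pulls it down.)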